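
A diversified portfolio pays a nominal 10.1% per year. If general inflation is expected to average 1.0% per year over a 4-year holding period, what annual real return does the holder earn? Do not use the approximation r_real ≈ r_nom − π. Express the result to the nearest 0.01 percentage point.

9.01%

With constant rates the annual real return is the same each year: (1+10.1%)/(1+1.0%) − 1 = 0.09010.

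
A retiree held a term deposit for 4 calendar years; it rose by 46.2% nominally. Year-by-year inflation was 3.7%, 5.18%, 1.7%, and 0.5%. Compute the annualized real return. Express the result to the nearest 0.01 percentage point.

7.01%

Cumulative inflation factor: 1.037 × 1.0518 × 1.017 × 1.005 ≈ 1.11481.
Nominal growth factor: 1.46200. Real growth factor = 1.46200 / 1.11481 ≈ 1.31144.
Annualized: 1.31144^(1/4) − 1 ≈ 0.07013.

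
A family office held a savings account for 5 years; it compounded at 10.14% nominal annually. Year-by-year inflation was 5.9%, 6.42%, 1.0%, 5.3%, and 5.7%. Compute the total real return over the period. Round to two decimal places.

27.93%

Cumulative inflation factor: 1.059 × 1.0642 × 1.010 × 1.053 × 1.057 ≈ 1.26690.
Nominal growth factor: 1.62078. Real growth factor = 1.62078 / 1.26690 ≈ 1.27933.
Total real return ≈ 27.9327%.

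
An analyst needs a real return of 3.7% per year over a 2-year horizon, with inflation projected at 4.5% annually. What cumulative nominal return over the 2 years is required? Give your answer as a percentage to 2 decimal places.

Required annual nominal rate: (1+3.7%)(1+4.5%) − 1 = 8.3665%.
Cumulative over 2 years: (1 + 0.083665)^2 − 1 ≈ 0.17433.

17.43%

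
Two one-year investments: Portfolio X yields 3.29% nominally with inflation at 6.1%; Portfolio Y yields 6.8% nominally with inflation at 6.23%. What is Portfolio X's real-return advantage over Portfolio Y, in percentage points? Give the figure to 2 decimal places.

Portfolio X real return: 1.0329/1.061 − 1 = -2.648%.
Portfolio Y real return: 1.068/1.0623 − 1 = 0.537%.
Difference: -2.648 − 0.537 = -3.185 pp.

-3.19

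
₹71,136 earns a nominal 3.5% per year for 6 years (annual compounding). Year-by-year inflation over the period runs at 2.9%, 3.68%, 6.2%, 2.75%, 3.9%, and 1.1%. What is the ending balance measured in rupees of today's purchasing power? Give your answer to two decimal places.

Nominal value at maturity: ₹71,136 × (1 + 3.5%)^6 ≈ ₹87,444.31.
Price-level factor over 6 years: 1.029 × 1.0368 × 1.062 × 1.0275 × 1.039 × 1.011 ≈ 1.2228787934.
Dividing the nominal maturity value by the price-level factor gives the value in today's money.

₹71,506.93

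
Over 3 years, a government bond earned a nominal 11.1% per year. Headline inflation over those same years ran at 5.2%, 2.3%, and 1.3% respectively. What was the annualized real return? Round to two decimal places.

Cumulative inflation factor: 1.052 × 1.023 × 1.013 ≈ 1.09019.
Nominal growth factor: 1.37133. Real growth factor = 1.37133 / 1.09019 ≈ 1.25789.
Annualized: 1.25789^(1/3) − 1 ≈ 0.07948.

7.95%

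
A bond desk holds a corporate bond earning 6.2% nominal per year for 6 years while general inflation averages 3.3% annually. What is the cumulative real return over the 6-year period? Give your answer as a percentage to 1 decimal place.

The annual real rate is (1+6.2%)/(1+3.3%) − 1 = 2.8074%.
Compounded over 6 years: (1 + 0.028074)^6 − 1 ≈ 0.18072.

18.1%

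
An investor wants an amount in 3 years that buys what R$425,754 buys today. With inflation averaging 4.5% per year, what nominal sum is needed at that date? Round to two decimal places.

Cumulative price-level factor: (1+4.5%)^3 = 1.141166125.
The nominal amount required is R$425,754 scaled up by that factor.

R$485,856.04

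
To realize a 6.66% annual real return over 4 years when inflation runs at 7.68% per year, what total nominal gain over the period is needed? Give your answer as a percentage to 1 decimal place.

Required annual nominal rate: (1+6.66%)(1+7.68%) − 1 = 14.851488%.
Cumulative over 4 years: (1 + 0.14851488)^4 − 1 ≈ 0.73999.

74.0%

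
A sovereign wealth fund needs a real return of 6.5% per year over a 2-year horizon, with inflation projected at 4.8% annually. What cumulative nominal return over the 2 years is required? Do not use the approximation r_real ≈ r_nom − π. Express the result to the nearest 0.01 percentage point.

Required annual nominal rate: (1+6.5%)(1+4.8%) − 1 = 11.612%.
Cumulative over 2 years: (1 + 0.11612)^2 − 1 ≈ 0.24572.

24.57%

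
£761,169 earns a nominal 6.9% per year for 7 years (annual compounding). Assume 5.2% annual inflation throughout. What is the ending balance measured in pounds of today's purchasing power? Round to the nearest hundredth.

£851,559.21

Nominal value at maturity: £761,169 × (1 + 6.9%)^7 ≈ £1,214,297.30.
Price-level factor over 7 years: (1 + 5.2%)^7 ≈ 1.4259693103.
Dividing the nominal maturity value by the price-level factor gives the value in today's money.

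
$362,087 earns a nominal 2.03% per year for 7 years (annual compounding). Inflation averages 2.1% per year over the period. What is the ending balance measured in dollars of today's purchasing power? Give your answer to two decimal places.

$360,352.84

Nominal value at maturity: $362,087 × (1 + 2.03%)^7 ≈ $416,781.22.
Price-level factor over 7 years: (1 + 2.1%)^7 ≈ 1.1565920282.
Dividing the nominal maturity value by the price-level factor gives the value in today's money.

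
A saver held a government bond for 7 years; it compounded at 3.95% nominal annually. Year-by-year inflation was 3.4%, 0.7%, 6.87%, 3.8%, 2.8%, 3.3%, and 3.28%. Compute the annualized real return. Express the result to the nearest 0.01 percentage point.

Cumulative inflation factor: 1.034 × 1.007 × 1.0687 × 1.038 × 1.028 × 1.033 × 1.0328 ≈ 1.26681.
Nominal growth factor: 1.31151. Real growth factor = 1.31151 / 1.26681 ≈ 1.03528.
Annualized: 1.03528^(1/7) − 1 ≈ 0.00497.

0.50%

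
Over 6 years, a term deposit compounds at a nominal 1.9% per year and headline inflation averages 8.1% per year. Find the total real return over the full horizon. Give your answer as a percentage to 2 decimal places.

-29.84%

The annual real rate is (1+1.9%)/(1+8.1%) − 1 = -5.7354%.
Compounded over 6 years: (1 + -0.057354)^6 − 1 ≈ -0.29840.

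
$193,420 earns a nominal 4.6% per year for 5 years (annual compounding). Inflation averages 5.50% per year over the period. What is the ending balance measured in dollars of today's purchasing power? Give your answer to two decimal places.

$185,309.42

Nominal value at maturity: $193,420 × (1 + 4.6%)^5 ≈ $242,192.00.
Price-level factor over 5 years: (1 + 5.50%)^5 ≈ 1.3069600064.
Dividing the nominal maturity value by the price-level factor gives the value in today's money.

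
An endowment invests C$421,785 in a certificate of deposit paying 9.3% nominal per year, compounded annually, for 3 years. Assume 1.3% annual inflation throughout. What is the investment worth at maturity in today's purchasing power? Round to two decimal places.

Nominal value at maturity: C$421,785 × (1 + 9.3%)^3 ≈ C$550,746.34.
Price-level factor over 3 years: (1 + 1.3%)^3 = 1.039509197.
Dividing the nominal maturity value by the price-level factor gives the value in today's money.

C$529,813.82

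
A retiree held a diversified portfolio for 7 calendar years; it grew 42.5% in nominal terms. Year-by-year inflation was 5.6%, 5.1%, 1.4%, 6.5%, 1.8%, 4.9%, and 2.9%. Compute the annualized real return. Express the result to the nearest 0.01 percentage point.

Cumulative inflation factor: 1.056 × 1.051 × 1.014 × 1.065 × 1.018 × 1.049 × 1.029 ≈ 1.31702.
Nominal growth factor: 1.42500. Real growth factor = 1.42500 / 1.31702 ≈ 1.08199.
Annualized: 1.08199^(1/7) − 1 ≈ 0.01132.

1.13%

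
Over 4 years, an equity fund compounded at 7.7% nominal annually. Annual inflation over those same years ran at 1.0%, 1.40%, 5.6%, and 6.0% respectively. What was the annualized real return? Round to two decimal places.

4.08%

Cumulative inflation factor: 1.010 × 1.0140 × 1.056 × 1.060 ≈ 1.14638.
Nominal growth factor: 1.34544. Real growth factor = 1.34544 / 1.14638 ≈ 1.17364.
Annualized: 1.17364^(1/4) − 1 ≈ 0.04084.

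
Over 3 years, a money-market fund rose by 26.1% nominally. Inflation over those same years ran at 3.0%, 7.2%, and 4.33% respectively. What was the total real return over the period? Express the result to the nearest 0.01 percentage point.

Cumulative inflation factor: 1.030 × 1.072 × 1.0433 ≈ 1.15197.
Nominal growth factor: 1.26100. Real growth factor = 1.26100 / 1.15197 ≈ 1.09465.
Total real return ≈ 9.4646%.

9.46%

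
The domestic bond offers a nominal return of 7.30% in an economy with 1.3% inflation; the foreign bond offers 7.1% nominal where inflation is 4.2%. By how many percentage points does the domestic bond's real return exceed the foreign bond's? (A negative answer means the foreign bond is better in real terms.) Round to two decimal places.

The domestic bond real return: 1.0730/1.013 − 1 = 5.923%.
The foreign bond real return: 1.071/1.042 − 1 = 2.783%.
Difference: 5.923 − 2.783 = 3.140 pp.

3.14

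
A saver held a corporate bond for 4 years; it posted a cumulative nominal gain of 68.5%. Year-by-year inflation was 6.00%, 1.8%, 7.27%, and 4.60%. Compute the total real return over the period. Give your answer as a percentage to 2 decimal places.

39.17%

Cumulative inflation factor: 1.0600 × 1.018 × 1.0727 × 1.0460 ≈ 1.21078.
Nominal growth factor: 1.68500. Real growth factor = 1.68500 / 1.21078 ≈ 1.39167.
Total real return ≈ 39.1670%.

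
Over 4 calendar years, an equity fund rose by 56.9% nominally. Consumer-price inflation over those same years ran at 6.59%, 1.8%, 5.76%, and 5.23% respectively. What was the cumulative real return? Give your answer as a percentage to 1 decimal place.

29.9%

Cumulative inflation factor: 1.0659 × 1.018 × 1.0576 × 1.0523 ≈ 1.20761.
Nominal growth factor: 1.56900. Real growth factor = 1.56900 / 1.20761 ≈ 1.29926.
Total real return ≈ 29.9265%.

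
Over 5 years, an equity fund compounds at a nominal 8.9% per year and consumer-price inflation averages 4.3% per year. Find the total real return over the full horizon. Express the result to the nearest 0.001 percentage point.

The annual real rate is (1+8.9%)/(1+4.3%) − 1 = 4.4104%.
Compounded over 5 years: (1 + 0.044104)^5 − 1 ≈ 0.24085.

24.085%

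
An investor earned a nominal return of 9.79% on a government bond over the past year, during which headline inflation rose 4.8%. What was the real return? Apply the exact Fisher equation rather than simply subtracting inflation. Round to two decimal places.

Real return via the Fisher equation: (1 + 9.79%)/(1 + 4.8%) − 1 = 1.0979/1.048 − 1 ≈ 0.04761.

4.76%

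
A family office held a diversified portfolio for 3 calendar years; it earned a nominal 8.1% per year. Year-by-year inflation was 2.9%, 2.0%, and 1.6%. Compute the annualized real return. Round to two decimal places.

5.81%

Cumulative inflation factor: 1.029 × 1.020 × 1.016 ≈ 1.06637.
Nominal growth factor: 1.26321. Real growth factor = 1.26321 / 1.06637 ≈ 1.18459.
Annualized: 1.18459^(1/3) − 1 ≈ 0.05809.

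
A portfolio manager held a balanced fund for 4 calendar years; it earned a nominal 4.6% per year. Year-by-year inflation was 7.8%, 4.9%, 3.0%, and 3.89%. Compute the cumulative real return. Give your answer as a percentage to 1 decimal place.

-1.1%

Cumulative inflation factor: 1.078 × 1.049 × 1.030 × 1.0389 ≈ 1.21006.
Nominal growth factor: 1.19709. Real growth factor = 1.19709 / 1.21006 ≈ 0.98929.
Total real return ≈ -1.0715%.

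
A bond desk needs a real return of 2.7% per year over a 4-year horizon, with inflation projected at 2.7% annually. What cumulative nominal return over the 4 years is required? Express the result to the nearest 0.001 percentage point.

Required annual nominal rate: (1+2.7%)(1+2.7%) − 1 = 5.4729%.
Cumulative over 4 years: (1 + 0.054729)^4 − 1 ≈ 0.23755.

23.755%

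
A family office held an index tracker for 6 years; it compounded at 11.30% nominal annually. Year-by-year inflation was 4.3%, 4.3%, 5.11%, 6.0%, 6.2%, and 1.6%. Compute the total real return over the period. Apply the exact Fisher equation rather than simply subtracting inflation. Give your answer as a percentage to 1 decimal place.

45.4%

Cumulative inflation factor: 1.043 × 1.043 × 1.0511 × 1.060 × 1.062 × 1.016 ≈ 1.30779.
Nominal growth factor: 1.90095. Real growth factor = 1.90095 / 1.30779 ≈ 1.45356.
Total real return ≈ 45.3564%.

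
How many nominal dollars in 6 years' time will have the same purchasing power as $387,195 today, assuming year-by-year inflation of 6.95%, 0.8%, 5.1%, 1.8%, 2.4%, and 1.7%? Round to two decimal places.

$465,095.85

Cumulative price-level factor: 1.0695 × 1.008 × 1.051 × 1.018 × 1.024 × 1.017 ≈ 1.2011928118.
The nominal amount required is $387,195 scaled up by that factor.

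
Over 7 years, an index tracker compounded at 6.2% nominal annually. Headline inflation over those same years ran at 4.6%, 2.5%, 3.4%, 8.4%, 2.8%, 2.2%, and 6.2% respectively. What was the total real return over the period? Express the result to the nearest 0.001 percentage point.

13.631%

Cumulative inflation factor: 1.046 × 1.025 × 1.034 × 1.084 × 1.028 × 1.022 × 1.062 ≈ 1.34083.
Nominal growth factor: 1.52360. Real growth factor = 1.52360 / 1.34083 ≈ 1.13631.
Total real return ≈ 13.6312%.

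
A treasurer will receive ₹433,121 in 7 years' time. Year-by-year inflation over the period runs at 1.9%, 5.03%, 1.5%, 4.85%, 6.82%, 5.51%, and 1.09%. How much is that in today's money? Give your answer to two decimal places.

₹333,758.87

Price-level factor over 7 years: 1.019 × 1.0503 × 1.015 × 1.0485 × 1.0682 × 1.0551 × 1.0109 ≈ 1.2977063201.
Purchasing power today: ₹433,121 divided by that factor.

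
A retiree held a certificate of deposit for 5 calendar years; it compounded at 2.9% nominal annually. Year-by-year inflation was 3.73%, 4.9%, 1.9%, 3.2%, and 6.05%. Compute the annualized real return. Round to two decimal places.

Cumulative inflation factor: 1.0373 × 1.049 × 1.019 × 1.032 × 1.0605 ≈ 1.21351.
Nominal growth factor: 1.15366. Real growth factor = 1.15366 / 1.21351 ≈ 0.95068.
Annualized: 0.95068^(1/5) − 1 ≈ -0.01007.

-1.01%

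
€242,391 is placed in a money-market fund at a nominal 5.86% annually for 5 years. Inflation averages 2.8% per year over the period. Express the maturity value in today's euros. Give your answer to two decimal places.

€280,679.29

Nominal value at maturity: €242,391 × (1 + 5.86%)^5 ≈ €322,237.40.
Price-level factor over 5 years: (1 + 2.8%)^5 ≈ 1.1480626105.
Dividing the nominal maturity value by the price-level factor gives the value in today's money.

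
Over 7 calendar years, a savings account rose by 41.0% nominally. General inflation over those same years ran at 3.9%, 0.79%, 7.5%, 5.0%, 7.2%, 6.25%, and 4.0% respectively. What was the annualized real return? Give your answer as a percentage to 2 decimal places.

0.10%

Cumulative inflation factor: 1.039 × 1.0079 × 1.075 × 1.050 × 1.072 × 1.0625 × 1.040 ≈ 1.40019.
Nominal growth factor: 1.41000. Real growth factor = 1.41000 / 1.40019 ≈ 1.00700.
Annualized: 1.00700^(1/7) − 1 ≈ 0.00100.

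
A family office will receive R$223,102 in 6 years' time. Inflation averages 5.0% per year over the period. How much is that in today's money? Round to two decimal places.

R$166,482.15

Price-level factor over 6 years: (1 + 5.0%)^6 ≈ 1.3400956406.
Purchasing power today: R$223,102 divided by that factor.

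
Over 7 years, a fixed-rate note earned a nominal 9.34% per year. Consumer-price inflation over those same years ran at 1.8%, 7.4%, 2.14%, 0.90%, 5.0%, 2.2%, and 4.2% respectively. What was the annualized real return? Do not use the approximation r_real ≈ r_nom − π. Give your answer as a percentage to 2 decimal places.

Cumulative inflation factor: 1.018 × 1.074 × 1.0214 × 1.0090 × 1.050 × 1.022 × 1.042 ≈ 1.25993.
Nominal growth factor: 1.86833. Real growth factor = 1.86833 / 1.25993 ≈ 1.48288.
Annualized: 1.48288^(1/7) − 1 ≈ 0.05790.

5.79%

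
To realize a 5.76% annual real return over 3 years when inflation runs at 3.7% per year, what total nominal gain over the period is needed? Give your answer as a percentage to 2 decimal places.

31.92%

Required annual nominal rate: (1+5.76%)(1+3.7%) − 1 = 9.67312%.
Cumulative over 3 years: (1 + 0.0967312)^3 − 1 ≈ 0.31917.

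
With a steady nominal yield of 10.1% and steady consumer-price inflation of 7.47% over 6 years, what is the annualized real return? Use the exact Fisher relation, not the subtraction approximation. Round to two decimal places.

With constant rates the annual real return is the same each year: (1+10.1%)/(1+7.47%) − 1 = 0.02447.

2.45%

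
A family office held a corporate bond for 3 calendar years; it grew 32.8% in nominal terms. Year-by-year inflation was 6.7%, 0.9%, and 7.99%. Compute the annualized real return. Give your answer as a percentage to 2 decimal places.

Cumulative inflation factor: 1.067 × 1.009 × 1.0799 ≈ 1.16262.
Nominal growth factor: 1.32800. Real growth factor = 1.32800 / 1.16262 ≈ 1.14224.
Annualized: 1.14224^(1/3) − 1 ≈ 0.04533.

4.53%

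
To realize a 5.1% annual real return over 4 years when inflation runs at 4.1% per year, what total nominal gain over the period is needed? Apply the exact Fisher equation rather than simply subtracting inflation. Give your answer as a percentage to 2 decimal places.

43.29%

Required annual nominal rate: (1+5.1%)(1+4.1%) − 1 = 9.4091%.
Cumulative over 4 years: (1 + 0.094091)^4 − 1 ≈ 0.43289.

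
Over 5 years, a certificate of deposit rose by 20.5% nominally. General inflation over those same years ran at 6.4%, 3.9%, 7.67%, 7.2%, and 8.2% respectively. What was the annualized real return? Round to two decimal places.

Cumulative inflation factor: 1.064 × 1.039 × 1.0767 × 1.072 × 1.082 ≈ 1.38062.
Nominal growth factor: 1.20500. Real growth factor = 1.20500 / 1.38062 ≈ 0.87280.
Annualized: 0.87280^(1/5) − 1 ≈ -0.02684.

-2.68%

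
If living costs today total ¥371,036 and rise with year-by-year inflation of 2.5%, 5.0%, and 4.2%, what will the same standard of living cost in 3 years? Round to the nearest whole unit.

¥416,099

Cumulative price-level factor: 1.025 × 1.050 × 1.042 = 1.1214525.
Multiplying ¥371,036 by the price-level factor gives the future nominal sum.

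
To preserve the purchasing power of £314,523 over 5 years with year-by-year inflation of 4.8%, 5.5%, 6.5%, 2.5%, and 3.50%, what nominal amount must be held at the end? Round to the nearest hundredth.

£392,898.14

Cumulative price-level factor: 1.048 × 1.055 × 1.065 × 1.025 × 1.0350 ≈ 1.2491873143.
The nominal amount required is £314,523 scaled up by that factor.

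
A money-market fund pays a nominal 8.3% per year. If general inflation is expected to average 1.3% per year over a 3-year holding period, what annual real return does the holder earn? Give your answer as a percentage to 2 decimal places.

6.91%

With constant rates the annual real return is the same each year: (1+8.3%)/(1+1.3%) − 1 = 0.06910.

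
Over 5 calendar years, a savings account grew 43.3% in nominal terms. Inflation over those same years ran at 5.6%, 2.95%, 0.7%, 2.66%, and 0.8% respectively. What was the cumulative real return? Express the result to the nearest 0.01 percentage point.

26.49%

Cumulative inflation factor: 1.056 × 1.0295 × 1.007 × 1.0266 × 1.008 ≈ 1.13287.
Nominal growth factor: 1.43300. Real growth factor = 1.43300 / 1.13287 ≈ 1.26492.
Total real return ≈ 26.4925%.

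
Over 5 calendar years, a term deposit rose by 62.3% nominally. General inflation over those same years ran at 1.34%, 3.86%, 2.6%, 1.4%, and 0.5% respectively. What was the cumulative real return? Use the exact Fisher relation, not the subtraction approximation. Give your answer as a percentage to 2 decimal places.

47.48%

Cumulative inflation factor: 1.0134 × 1.0386 × 1.026 × 1.014 × 1.005 ≈ 1.10048.
Nominal growth factor: 1.62300. Real growth factor = 1.62300 / 1.10048 ≈ 1.47482.
Total real return ≈ 47.4816%.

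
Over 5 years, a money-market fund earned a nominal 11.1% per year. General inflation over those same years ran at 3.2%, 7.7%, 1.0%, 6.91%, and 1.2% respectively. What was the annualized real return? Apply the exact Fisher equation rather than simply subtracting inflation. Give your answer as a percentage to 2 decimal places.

Cumulative inflation factor: 1.032 × 1.077 × 1.010 × 1.0691 × 1.012 ≈ 1.21455.
Nominal growth factor: 1.69266. Real growth factor = 1.69266 / 1.21455 ≈ 1.39365.
Annualized: 1.39365^(1/5) − 1 ≈ 0.06864.

6.86%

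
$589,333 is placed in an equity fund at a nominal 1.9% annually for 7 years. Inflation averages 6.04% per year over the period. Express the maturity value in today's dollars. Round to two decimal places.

$445,956.00

Nominal value at maturity: $589,333 × (1 + 1.9%)^7 ≈ $672,326.22.
Price-level factor over 7 years: (1 + 6.04%)^7 ≈ 1.5076066118.
The maturity value deflated by that factor is the answer in today's purchasing power.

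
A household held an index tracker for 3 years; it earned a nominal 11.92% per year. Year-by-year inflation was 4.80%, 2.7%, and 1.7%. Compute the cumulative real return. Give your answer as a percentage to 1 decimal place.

Cumulative inflation factor: 1.0480 × 1.027 × 1.017 ≈ 1.09459.
Nominal growth factor: 1.40192. Real growth factor = 1.40192 / 1.09459 ≈ 1.28077.
Total real return ≈ 28.0768%.

28.1%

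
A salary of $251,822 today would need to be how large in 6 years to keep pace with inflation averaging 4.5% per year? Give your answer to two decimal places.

Cumulative price-level factor: (1+4.5%)^6 ≈ 1.3022601248.
The nominal amount required is $251,822 scaled up by that factor.

$327,937.75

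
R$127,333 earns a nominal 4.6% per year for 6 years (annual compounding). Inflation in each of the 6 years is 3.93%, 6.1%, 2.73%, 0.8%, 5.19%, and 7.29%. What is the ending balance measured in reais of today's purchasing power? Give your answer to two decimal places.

R$129,414.59

Nominal value at maturity: R$127,333 × (1 + 4.6%)^6 ≈ R$166,775.05.
Price-level factor over 6 years: 1.0393 × 1.061 × 1.0273 × 1.008 × 1.0519 × 1.0729 ≈ 1.2886881405.
The maturity value deflated by that factor is the answer in today's purchasing power.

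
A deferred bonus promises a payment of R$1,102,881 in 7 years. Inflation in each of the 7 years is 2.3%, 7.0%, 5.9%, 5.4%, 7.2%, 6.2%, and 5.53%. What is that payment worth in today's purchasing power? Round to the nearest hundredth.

Price-level factor over 7 years: 1.023 × 1.070 × 1.059 × 1.054 × 1.072 × 1.062 × 1.0553 ≈ 1.4678822625.
Purchasing power today: R$1,102,881 divided by that factor.

R$751,341.59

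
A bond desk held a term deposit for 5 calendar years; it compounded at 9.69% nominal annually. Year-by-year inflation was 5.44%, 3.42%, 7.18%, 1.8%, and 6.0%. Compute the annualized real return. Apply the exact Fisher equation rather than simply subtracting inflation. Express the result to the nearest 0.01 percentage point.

4.72%

Cumulative inflation factor: 1.0544 × 1.0342 × 1.0718 × 1.018 × 1.060 ≈ 1.26118.
Nominal growth factor: 1.58794. Real growth factor = 1.58794 / 1.26118 ≈ 1.25909.
Annualized: 1.25909^(1/5) − 1 ≈ 0.04716.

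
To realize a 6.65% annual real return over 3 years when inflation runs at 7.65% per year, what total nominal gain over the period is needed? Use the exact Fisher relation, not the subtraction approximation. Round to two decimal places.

51.33%

Required annual nominal rate: (1+6.65%)(1+7.65%) − 1 = 14.808725%.
Cumulative over 3 years: (1 + 0.14808725)^3 − 1 ≈ 0.51330.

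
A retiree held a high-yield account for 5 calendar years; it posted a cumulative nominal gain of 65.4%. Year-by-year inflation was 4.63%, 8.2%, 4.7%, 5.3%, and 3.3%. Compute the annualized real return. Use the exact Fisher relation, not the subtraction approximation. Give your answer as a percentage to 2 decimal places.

Cumulative inflation factor: 1.0463 × 1.082 × 1.047 × 1.053 × 1.033 ≈ 1.28931.
Nominal growth factor: 1.65400. Real growth factor = 1.65400 / 1.28931 ≈ 1.28285.
Annualized: 1.28285^(1/5) − 1 ≈ 0.05108.

5.11%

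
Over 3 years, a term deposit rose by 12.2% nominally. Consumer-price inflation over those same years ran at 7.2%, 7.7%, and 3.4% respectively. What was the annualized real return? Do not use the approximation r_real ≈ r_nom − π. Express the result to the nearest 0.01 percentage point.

-2.05%

Cumulative inflation factor: 1.072 × 1.077 × 1.034 ≈ 1.19380.
Nominal growth factor: 1.12200. Real growth factor = 1.12200 / 1.19380 ≈ 0.93986.
Annualized: 0.93986^(1/3) − 1 ≈ -0.02046.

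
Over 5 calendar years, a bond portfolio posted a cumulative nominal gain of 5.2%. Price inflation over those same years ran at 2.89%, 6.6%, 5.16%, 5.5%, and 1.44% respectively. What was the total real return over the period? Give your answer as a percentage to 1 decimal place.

-14.8%

Cumulative inflation factor: 1.0289 × 1.066 × 1.0516 × 1.055 × 1.0144 ≈ 1.23436.
Nominal growth factor: 1.05200. Real growth factor = 1.05200 / 1.23436 ≈ 0.85226.
Total real return ≈ -14.7738%.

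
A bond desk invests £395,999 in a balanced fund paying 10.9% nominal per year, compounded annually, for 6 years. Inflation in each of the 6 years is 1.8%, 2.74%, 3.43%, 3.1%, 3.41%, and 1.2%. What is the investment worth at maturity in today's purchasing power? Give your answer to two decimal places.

£631,172.09

Nominal value at maturity: £395,999 × (1 + 10.9%)^6 ≈ £736,687.61.
Price-level factor over 6 years: 1.018 × 1.0274 × 1.0343 × 1.031 × 1.0341 × 1.012 ≈ 1.1671739338.
The maturity value deflated by that factor is the answer in today's purchasing power.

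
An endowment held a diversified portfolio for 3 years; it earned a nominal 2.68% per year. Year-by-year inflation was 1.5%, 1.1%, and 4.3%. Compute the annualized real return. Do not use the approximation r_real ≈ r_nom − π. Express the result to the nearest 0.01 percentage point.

Cumulative inflation factor: 1.015 × 1.011 × 1.043 ≈ 1.07029.
Nominal growth factor: 1.08257. Real growth factor = 1.08257 / 1.07029 ≈ 1.01148.
Annualized: 1.01148^(1/3) − 1 ≈ 0.00381.

0.38%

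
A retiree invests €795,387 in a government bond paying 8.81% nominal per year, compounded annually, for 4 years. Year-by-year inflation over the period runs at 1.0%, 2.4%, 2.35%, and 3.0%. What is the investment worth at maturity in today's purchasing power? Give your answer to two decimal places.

€1,022,603.62

Nominal value at maturity: €795,387 × (1 + 8.81%)^4 ≈ €1,114,945.73.
Price-level factor over 4 years: 1.010 × 1.024 × 1.0235 × 1.030 = 1.0903009792.
Dividing the nominal maturity value by the price-level factor gives the value in today's money.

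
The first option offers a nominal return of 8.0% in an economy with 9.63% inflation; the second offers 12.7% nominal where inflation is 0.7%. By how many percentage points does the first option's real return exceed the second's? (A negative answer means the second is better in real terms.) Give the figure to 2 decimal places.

The first option real return: 1.080/1.0963 − 1 = -1.487%.
The second real return: 1.127/1.007 − 1 = 11.917%.
Difference: -1.487 − 11.917 = -13.404 pp.

-13.40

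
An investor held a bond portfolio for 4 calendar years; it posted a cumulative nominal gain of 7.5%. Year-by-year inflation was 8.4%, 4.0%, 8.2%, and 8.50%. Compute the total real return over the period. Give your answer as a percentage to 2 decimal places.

-18.78%

Cumulative inflation factor: 1.084 × 1.040 × 1.082 × 1.0850 ≈ 1.32349.
Nominal growth factor: 1.07500. Real growth factor = 1.07500 / 1.32349 ≈ 0.81225.
Total real return ≈ -18.7752%.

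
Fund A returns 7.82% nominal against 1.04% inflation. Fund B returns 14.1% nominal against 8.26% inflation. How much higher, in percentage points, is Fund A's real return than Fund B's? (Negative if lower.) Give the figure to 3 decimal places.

1.316

Fund A real return: 1.0782/1.0104 − 1 = 6.7102%.
Fund B real return: 1.141/1.0826 − 1 = 5.3944%.
Difference: 6.7102 − 5.3944 = 1.3158 pp.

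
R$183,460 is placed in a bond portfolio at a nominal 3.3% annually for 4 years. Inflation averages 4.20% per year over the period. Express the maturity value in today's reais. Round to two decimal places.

Nominal value at maturity: R$183,460 × (1 + 3.3%)^4 ≈ R$208,902.04.
Price-level factor over 4 years: (1 + 4.20%)^4 ≈ 1.1788834637.
The maturity value deflated by that factor is the answer in today's purchasing power.

R$177,203.30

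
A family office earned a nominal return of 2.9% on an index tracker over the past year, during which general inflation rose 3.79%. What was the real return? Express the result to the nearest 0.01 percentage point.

Real return via the Fisher equation: (1 + 2.9%)/(1 + 3.79%) − 1 = 1.029/1.0379 − 1 ≈ -0.00858.

-0.86%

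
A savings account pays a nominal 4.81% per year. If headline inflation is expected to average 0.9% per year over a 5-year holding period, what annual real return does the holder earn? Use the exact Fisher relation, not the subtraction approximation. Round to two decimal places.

3.88%

With constant rates the annual real return is the same each year: (1+4.81%)/(1+0.9%) − 1 = 0.03875.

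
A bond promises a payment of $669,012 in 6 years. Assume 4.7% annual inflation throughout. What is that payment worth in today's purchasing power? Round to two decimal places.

$507,871.47

Price-level factor over 6 years: (1 + 4.7%)^6 ≈ 1.3172860421.
Purchasing power today: $669,012 divided by that factor.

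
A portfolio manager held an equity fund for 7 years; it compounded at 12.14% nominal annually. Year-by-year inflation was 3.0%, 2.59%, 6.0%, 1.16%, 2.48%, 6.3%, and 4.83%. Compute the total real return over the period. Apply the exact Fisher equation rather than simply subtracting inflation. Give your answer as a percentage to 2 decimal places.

72.35%

Cumulative inflation factor: 1.030 × 1.0259 × 1.060 × 1.0116 × 1.0248 × 1.063 × 1.0483 ≈ 1.29394.
Nominal growth factor: 2.23010. Real growth factor = 2.23010 / 1.29394 ≈ 1.72349.
Total real return ≈ 72.3491%.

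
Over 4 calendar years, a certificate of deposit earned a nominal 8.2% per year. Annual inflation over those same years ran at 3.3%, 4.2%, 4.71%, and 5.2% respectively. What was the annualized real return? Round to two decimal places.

3.69%

Cumulative inflation factor: 1.033 × 1.042 × 1.0471 × 1.052 ≈ 1.18569.
Nominal growth factor: 1.37059. Real growth factor = 1.37059 / 1.18569 ≈ 1.15594.
Annualized: 1.15594^(1/4) − 1 ≈ 0.03689.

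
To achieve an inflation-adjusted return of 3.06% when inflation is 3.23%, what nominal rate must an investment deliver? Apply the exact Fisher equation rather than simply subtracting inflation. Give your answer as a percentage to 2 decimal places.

6.39%

By the Fisher equation, 1 + r_nom = (1 + 3.06%)(1 + 3.23%) = 1.0306 × 1.0323 = 1.06388838.
So r_nom = 6.388838%.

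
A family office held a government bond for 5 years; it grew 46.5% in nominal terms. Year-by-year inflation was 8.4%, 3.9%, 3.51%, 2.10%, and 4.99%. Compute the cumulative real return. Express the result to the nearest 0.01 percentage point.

17.23%

Cumulative inflation factor: 1.084 × 1.039 × 1.0351 × 1.0210 × 1.0499 ≈ 1.24969.
Nominal growth factor: 1.46500. Real growth factor = 1.46500 / 1.24969 ≈ 1.17229.
Total real return ≈ 17.2295%.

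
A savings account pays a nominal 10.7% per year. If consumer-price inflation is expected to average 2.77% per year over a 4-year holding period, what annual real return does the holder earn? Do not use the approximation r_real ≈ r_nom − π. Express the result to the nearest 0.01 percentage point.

With constant rates the annual real return is the same each year: (1+10.7%)/(1+2.77%) − 1 = 0.07716.

7.72%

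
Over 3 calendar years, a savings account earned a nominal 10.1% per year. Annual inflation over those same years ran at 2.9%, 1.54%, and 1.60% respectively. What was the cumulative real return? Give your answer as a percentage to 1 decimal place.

Cumulative inflation factor: 1.029 × 1.0154 × 1.0160 ≈ 1.06156.
Nominal growth factor: 1.33463. Real growth factor = 1.33463 / 1.06156 ≈ 1.25723.
Total real return ≈ 25.7233%.

25.7%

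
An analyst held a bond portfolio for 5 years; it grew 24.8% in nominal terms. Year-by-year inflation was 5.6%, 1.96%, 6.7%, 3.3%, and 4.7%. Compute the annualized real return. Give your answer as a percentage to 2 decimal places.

Cumulative inflation factor: 1.056 × 1.0196 × 1.067 × 1.033 × 1.047 ≈ 1.24253.
Nominal growth factor: 1.24800. Real growth factor = 1.24800 / 1.24253 ≈ 1.00441.
Annualized: 1.00441^(1/5) − 1 ≈ 0.00088.

0.09%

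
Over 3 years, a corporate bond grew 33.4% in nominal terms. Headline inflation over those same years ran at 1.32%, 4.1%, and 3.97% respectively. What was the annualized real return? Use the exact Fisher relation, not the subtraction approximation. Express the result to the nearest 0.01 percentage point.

6.75%

Cumulative inflation factor: 1.0132 × 1.041 × 1.0397 ≈ 1.09661.
Nominal growth factor: 1.33400. Real growth factor = 1.33400 / 1.09661 ≈ 1.21647.
Annualized: 1.21647^(1/3) − 1 ≈ 0.06750.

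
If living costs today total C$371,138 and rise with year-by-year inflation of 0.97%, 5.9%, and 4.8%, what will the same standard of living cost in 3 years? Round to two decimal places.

Cumulative price-level factor: 1.0097 × 1.059 × 1.048 = 1.1205973704.
Multiplying C$371,138 by the price-level factor gives the future nominal sum.

C$415,896.27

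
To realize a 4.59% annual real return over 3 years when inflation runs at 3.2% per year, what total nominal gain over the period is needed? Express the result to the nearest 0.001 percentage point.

Required annual nominal rate: (1+4.59%)(1+3.2%) − 1 = 7.93688%.
Cumulative over 3 years: (1 + 0.0793688)^3 − 1 ≈ 0.25750.

25.750%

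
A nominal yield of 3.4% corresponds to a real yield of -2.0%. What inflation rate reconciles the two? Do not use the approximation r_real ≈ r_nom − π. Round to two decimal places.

5.51%

From (1+r_nom) = (1+r_real)(1+π), we get 1+π = (1 + 3.4%)/(1 − 2.0%) = 1.034/0.980 ≈ 1.05510.
So π ≈ 5.5102%.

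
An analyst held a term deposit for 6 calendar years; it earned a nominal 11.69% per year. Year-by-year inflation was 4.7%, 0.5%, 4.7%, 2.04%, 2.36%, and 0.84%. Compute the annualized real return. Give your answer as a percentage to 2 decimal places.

Cumulative inflation factor: 1.047 × 1.005 × 1.047 × 1.0204 × 1.0236 × 1.0084 ≈ 1.16036.
Nominal growth factor: 1.94127. Real growth factor = 1.94127 / 1.16036 ≈ 1.67299.
Annualized: 1.67299^(1/6) − 1 ≈ 0.08955.

8.96%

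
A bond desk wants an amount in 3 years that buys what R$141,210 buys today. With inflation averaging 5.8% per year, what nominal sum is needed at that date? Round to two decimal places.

Cumulative price-level factor: (1+5.8%)^3 = 1.184287112.
Multiplying R$141,210 by the price-level factor gives the future nominal sum.

R$167,233.18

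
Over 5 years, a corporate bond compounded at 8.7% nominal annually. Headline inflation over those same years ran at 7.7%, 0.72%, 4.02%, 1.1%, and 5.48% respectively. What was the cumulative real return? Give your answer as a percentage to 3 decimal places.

26.118%

Cumulative inflation factor: 1.077 × 1.0072 × 1.0402 × 1.011 × 1.0548 ≈ 1.20329.
Nominal growth factor: 1.51757. Real growth factor = 1.51757 / 1.20329 ≈ 1.26118.
Total real return ≈ 26.1183%.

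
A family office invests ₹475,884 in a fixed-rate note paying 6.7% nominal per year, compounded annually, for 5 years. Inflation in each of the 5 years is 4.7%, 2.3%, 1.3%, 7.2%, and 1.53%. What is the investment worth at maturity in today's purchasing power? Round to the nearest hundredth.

Nominal value at maturity: ₹475,884 × (1 + 6.7%)^5 ≈ ₹658,147.45.
Price-level factor over 5 years: 1.047 × 1.023 × 1.013 × 1.072 × 1.0153 ≈ 1.1809212357.
Dividing the nominal maturity value by the price-level factor gives the value in today's money.

₹557,316.97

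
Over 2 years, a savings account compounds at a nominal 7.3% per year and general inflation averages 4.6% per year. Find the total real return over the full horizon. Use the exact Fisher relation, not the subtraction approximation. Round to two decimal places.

5.23%

The annual real rate is (1+7.3%)/(1+4.6%) − 1 = 2.5813%.
Compounded over 2 years: (1 + 0.025813)^2 − 1 ≈ 0.05229.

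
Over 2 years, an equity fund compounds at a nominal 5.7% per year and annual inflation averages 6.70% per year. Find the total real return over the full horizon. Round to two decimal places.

The annual real rate is (1+5.7%)/(1+6.70%) − 1 = -0.9372%.
Compounded over 2 years: (1 + -0.009372)^2 − 1 ≈ -0.01866.

-1.87%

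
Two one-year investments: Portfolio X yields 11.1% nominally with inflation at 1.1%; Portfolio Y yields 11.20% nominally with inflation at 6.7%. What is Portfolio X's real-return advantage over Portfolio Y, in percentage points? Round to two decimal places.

5.67

Portfolio X real return: 1.111/1.011 − 1 = 9.891%.
Portfolio Y real return: 1.1120/1.067 − 1 = 4.217%.
Difference: 9.891 − 4.217 = 5.674 pp.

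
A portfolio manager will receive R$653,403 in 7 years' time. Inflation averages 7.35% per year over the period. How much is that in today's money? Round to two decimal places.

Price-level factor over 7 years: (1 + 7.35%)^7 ≈ 1.6429121500.
Purchasing power today: R$653,403 divided by that factor.

R$397,710.25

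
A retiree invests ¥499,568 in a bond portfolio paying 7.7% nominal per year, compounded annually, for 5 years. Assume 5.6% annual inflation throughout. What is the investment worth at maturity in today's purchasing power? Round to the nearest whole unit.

Nominal value at maturity: ¥499,568 × (1 + 7.7%)^5 ≈ ¥723,891.
Price-level factor over 5 years: (1 + 5.6%)^5 ≈ 1.3131658832.
Dividing the nominal maturity value by the price-level factor gives the value in today's money.

¥551,256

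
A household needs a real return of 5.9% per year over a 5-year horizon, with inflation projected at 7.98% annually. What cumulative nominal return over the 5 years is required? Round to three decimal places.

Required annual nominal rate: (1+5.9%)(1+7.98%) − 1 = 14.35082%.
Cumulative over 5 years: (1 + 0.1435082)^5 − 1 ≈ 0.95522.

95.522%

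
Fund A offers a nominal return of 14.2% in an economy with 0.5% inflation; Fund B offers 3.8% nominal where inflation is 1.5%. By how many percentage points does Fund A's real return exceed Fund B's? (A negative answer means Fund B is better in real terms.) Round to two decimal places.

11.37

Fund A real return: 1.142/1.005 − 1 = 13.632%.
Fund B real return: 1.038/1.015 − 1 = 2.266%.
Difference: 13.632 − 2.266 = 11.366 pp.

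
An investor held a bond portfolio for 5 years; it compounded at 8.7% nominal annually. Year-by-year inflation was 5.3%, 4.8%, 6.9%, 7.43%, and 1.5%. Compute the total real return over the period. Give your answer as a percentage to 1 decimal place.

18.0%

Cumulative inflation factor: 1.053 × 1.048 × 1.069 × 1.0743 × 1.015 ≈ 1.28635.
Nominal growth factor: 1.51757. Real growth factor = 1.51757 / 1.28635 ≈ 1.17975.
Total real return ≈ 17.9747%.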